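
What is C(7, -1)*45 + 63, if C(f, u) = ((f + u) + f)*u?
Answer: -522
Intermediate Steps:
C(f, u) = u*(u + 2*f) (C(f, u) = (u + 2*f)*u = u*(u + 2*f))
C(7, -1)*45 + 63 = -(-1 + 2*7)*45 + 63 = -(-1 + 14)*45 + 63 = -1*13*45 + 63 = -13*45 + 63 = -585 + 63 = -522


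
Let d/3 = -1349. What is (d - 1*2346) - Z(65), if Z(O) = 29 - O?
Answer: -6357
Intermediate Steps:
d = -4047 (d = 3*(-1349) = -4047)
(d - 1*2346) - Z(65) = (-4047 - 1*2346) - (29 - 1*65) = (-4047 - 2346) - (29 - 65) = -6393 - 1*(-36) = -6393 + 36 = -6357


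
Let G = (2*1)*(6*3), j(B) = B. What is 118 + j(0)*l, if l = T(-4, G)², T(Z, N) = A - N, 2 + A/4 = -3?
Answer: 118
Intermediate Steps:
A = -20 (A = -8 + 4*(-3) = -8 - 12 = -20)
G = 36 (G = 2*18 = 36)
T(Z, N) = -20 - N
l = 3136 (l = (-20 - 1*36)² = (-20 - 36)² = (-56)² = 3136)
118 + j(0)*l = 118 + 0*3136 = 118 + 0 = 118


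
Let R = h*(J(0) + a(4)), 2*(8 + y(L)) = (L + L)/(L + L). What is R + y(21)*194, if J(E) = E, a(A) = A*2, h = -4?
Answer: -1487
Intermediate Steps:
a(A) = 2*A
y(L) = -15/2 (y(L) = -8 + ((L + L)/(L + L))/2 = -8 + ((2*L)/((2*L)))/2 = -8 + ((2*L)*(1/(2*L)))/2 = -8 + (1/2)*1 = -8 + 1/2 = -15/2)
R = -32 (R = -4*(0 + 2*4) = -4*(0 + 8) = -4*8 = -32)
R + y(21)*194 = -32 - 15/2*194 = -32 - 1455 = -1487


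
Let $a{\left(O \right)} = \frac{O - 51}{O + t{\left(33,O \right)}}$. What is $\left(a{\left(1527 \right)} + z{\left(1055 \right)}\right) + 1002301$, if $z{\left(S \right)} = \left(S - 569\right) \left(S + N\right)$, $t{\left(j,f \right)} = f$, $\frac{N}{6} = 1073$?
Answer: $\frac{2363744837}{509} \approx 4.6439 \cdot 10^{6}$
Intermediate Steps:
$N = 6438$ ($N = 6 \cdot 1073 = 6438$)
$z{\left(S \right)} = \left(-569 + S\right) \left(6438 + S\right)$ ($z{\left(S \right)} = \left(S - 569\right) \left(S + 6438\right) = \left(-569 + S\right) \left(6438 + S\right)$)
$a{\left(O \right)} = \frac{-51 + O}{2 O}$ ($a{\left(O \right)} = \frac{O - 51}{O + O} = \frac{-51 + O}{2 O}$)
$\left(a{\left(1527 \right)} + z{\left(1055 \right)}\right) + 1002301 = \left(\frac{-51 + 1527}{2 \cdot 1527} + \left(-3663222 + 1055^{2} + 5869 \cdot 1055\right)\right) + 1002301 = \left(\frac{1}{2} \cdot \frac{1}{1527} \cdot 1476 + \left(-3663222 + 1113025 + 6191795\right)\right) + 1002301 = \left(\frac{246}{509} + 3641598\right) + 1002301 = \frac{1853573628}{509} + 1002301 = \frac{2363744837}{509}$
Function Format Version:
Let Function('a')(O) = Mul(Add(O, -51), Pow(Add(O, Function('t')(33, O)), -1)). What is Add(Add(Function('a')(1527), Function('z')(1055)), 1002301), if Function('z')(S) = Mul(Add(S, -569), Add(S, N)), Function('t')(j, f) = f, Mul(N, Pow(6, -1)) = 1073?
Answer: Rational(2363744837, 509) ≈ 4.6439e+6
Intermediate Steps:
N = 6438 (N = Mul(6, 1073) = 6438)
Function('z')(S) = Mul(Add(-569, S), Add(6438, S)) (Function('z')(S) = Mul(Add(S, -569), Add(S, 6438)) = Mul(Add(-569, S), Add(6438, S)))
Function('a')(O) = Mul(Rational(1, 2), Pow(O, -1), Add(-51, O)) (Function('a')(O) = Mul(Add(O, -51), Pow(Add(O, O), -1)) = Mul(Add(-51, O), Pow(Mul(2, O), -1)) = Mul(Add(-51, O), Mul(Rational(1, 2), Pow(O, -1))) = Mul(Rational(1, 2), Pow(O, -1), Add(-51, O)))
Add(Add(Function('a')(1527), Function('z')(1055)), 1002301) = Add(Add(Mul(Rational(1, 2), Pow(1527, -1), Add(-51, 1527)), Add(-3663222, Pow(1055, 2), Mul(5869, 1055))), 1002301) = Add(Add(Mul(Rational(1, 2), Rational(1, 1527), 1476), Add(-3663222, 1113025, 6191795)), 1002301) = Add(Add(Rational(246, 509), 3641598), 1002301) = Add(Rational(1853573628, 509), 1002301) = Rational(2363744837, 509)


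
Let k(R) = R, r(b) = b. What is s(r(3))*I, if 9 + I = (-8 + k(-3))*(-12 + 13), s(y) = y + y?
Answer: -120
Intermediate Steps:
s(y) = 2*y
I = -20 (I = -9 + (-8 - 3)*(-12 + 13) = -9 - 11*1 = -9 - 11 = -20)
s(r(3))*I = (2*3)*(-20) = 6*(-20) = -120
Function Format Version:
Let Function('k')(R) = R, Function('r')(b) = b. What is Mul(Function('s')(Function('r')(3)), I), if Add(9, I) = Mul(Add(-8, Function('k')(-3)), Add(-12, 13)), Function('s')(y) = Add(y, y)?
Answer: -120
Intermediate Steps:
Function('s')(y) = Mul(2, y)
I = -20 (I = Add(-9, Mul(Add(-8, -3), Add(-12, 13))) = Add(-9, Mul(-11, 1)) = Add(-9, -11) = -20)
Mul(Function('s')(Function('r')(3)), I) = Mul(Mul(2, 3), -20) = Mul(6, -20) = -120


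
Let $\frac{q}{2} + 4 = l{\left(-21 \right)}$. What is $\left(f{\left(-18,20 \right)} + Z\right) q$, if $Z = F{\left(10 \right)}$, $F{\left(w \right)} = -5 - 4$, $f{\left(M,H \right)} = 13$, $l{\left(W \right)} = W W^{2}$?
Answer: $-74120$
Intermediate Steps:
$l{\left(W \right)} = W^{3}$
$F{\left(w \right)} = -9$ ($F{\left(w \right)} = -5 - 4 = -9$)
$Z = -9$
$q = -18530$ ($q = -8 + 2 \left(-21\right)^{3} = -8 + 2 \left(-9261\right) = -8 - 18522 = -18530$)
$\left(f{\left(-18,20 \right)} + Z\right) q = \left(13 - 9\right) \left(-18530\right) = 4 \left(-18530\right) = -74120$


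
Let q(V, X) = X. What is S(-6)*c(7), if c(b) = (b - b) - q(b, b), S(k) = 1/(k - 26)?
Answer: 7/32 ≈ 0.21875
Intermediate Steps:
S(k) = 1/(-26 + k)
c(b) = -b (c(b) = (b - b) - b = 0 - b = -b)
S(-6)*c(7) = (-1*7)/(-26 - 6) = -7/(-32) = -1/32*(-7) = 7/32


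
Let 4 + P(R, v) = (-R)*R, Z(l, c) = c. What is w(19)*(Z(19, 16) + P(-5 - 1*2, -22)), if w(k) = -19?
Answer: 703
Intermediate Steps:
P(R, v) = -4 - R² (P(R, v) = -4 + (-R)*R = -4 - R²)
w(19)*(Z(19, 16) + P(-5 - 1*2, -22)) = -19*(16 + (-4 - (-5 - 1*2)²)) = -19*(16 + (-4 - (-5 - 2)²)) = -19*(16 + (-4 - 1*(-7)²)) = -19*(16 + (-4 - 1*49)) = -19*(16 + (-4 - 49)) = -19*(16 - 53) = -19*(-37) = 703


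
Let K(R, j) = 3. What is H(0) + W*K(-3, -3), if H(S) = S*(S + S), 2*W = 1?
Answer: 3/2 ≈ 1.5000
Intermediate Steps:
W = ½ (W = (½)*1 = ½ ≈ 0.50000)
H(S) = 2*S² (H(S) = S*(2*S) = 2*S²)
H(0) + W*K(-3, -3) = 2*0² + (½)*3 = 2*0 + 3/2 = 0 + 3/2 = 3/2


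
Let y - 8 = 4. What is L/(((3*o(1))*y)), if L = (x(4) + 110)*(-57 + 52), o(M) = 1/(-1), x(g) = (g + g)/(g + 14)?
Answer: 2485/162 ≈ 15.340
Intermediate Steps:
y = 12 (y = 8 + 4 = 12)
x(g) = 2*g/(14 + g) (x(g) = (2*g)/(14 + g) = 2*g/(14 + g))
o(M) = -1
L = -4970/9 (L = (2*4/(14 + 4) + 110)*(-57 + 52) = (2*4/18 + 110)*(-5) = (2*4*(1/18) + 110)*(-5) = (4/9 + 110)*(-5) = (994/9)*(-5) = -4970/9 ≈ -552.22)
L/(((3*o(1))*y)) = -4970/(9*((3*(-1))*12)) = -4970/(9*((-3*12))) = -4970/9/(-36) = -4970/9*(-1/36) = 2485/162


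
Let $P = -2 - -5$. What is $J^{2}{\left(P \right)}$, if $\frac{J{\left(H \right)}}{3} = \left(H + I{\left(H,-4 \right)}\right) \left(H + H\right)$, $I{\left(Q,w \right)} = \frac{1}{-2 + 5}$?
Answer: $3600$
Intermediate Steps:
$P = 3$ ($P = -2 + 5 = 3$)
$I{\left(Q,w \right)} = \frac{1}{3}$
$J{\left(H \right)} = 6 H \left(\frac{1}{3} + H\right)$ ($J{\left(H \right)} = 3 \left(H + \frac{1}{3}\right) \left(H + H\right) = 3 \left(\frac{1}{3} + H\right) 2 H = 3 \cdot 2 H \left(\frac{1}{3} + H\right) = 6 H \left(\frac{1}{3} + H\right)$)
$J^{2}{\left(P \right)} = \left(2 \cdot 3 \left(1 + 3 \cdot 3\right)\right)^{2} = \left(2 \cdot 3 \left(1 + 9\right)\right)^{2} = \left(2 \cdot 3 \cdot 10\right)^{2} = 60^{2} = 3600$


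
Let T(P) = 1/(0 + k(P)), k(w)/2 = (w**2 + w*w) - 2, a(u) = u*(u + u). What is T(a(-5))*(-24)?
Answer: -2/833 ≈ -0.0024010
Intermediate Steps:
a(u) = 2*u**2 (a(u) = u*(2*u) = 2*u**2)
k(w) = -4 + 4*w**2 (k(w) = 2*((w**2 + w*w) - 2) = 2*((w**2 + w**2) - 2) = 2*(2*w**2 - 2) = 2*(-2 + 2*w**2) = -4 + 4*w**2)
T(P) = 1/(-4 + 4*P**2) (T(P) = 1/(0 + (-4 + 4*P**2)) = 1/(-4 + 4*P**2))
T(a(-5))*(-24) = (1/(4*(-1 + (2*(-5)**2)**2)))*(-24) = (1/(4*(-1 + (2*25)**2)))*(-24) = (1/(4*(-1 + 50**2)))*(-24) = (1/(4*(-1 + 2500)))*(-24) = ((1/4)/2499)*(-24) = ((1/4)*(1/2499))*(-24) = (1/9996)*(-24) = -2/833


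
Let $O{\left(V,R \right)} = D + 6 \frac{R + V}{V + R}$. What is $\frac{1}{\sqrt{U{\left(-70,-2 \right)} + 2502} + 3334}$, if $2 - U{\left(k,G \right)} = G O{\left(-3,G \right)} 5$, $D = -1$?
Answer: $\frac{1667}{5556501} - \frac{\sqrt{2554}}{11113002} \approx 0.00029546$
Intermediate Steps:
$O{\left(V,R \right)} = 5$ ($O{\left(V,R \right)} = -1 + 6 \frac{R + V}{V + R} = -1 + 6 \frac{R + V}{R + V} = -1 + 6 \cdot 1 = -1 + 6 = 5$)
$U{\left(k,G \right)} = 2 - 25 G$ ($U{\left(k,G \right)} = 2 - G 5 \cdot 5 = 2 - 5 G 5 = 2 - 25 G$)
$\frac{1}{\sqrt{U{\left(-70,-2 \right)} + 2502} + 3334} = \frac{1}{\sqrt{\left(2 - -50\right) + 2502} + 3334} = \frac{1}{\sqrt{\left(2 + 50\right) + 2502} + 3334} = \frac{1}{\sqrt{52 + 2502} + 3334} = \frac{1}{\sqrt{2554} + 3334} = \frac{1}{3334 + \sqrt{2554}}$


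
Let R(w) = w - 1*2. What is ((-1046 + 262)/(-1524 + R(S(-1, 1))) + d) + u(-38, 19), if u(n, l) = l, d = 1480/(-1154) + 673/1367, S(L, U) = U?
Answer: 22522209106/1202857475 ≈ 18.724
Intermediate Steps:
R(w) = -2 + w (R(w) = w - 2 = -2 + w)
d = -623259/788759 (d = 1480*(-1/1154) + 673*(1/1367) = -740/577 + 673/1367 = -623259/788759 ≈ -0.79018)
((-1046 + 262)/(-1524 + R(S(-1, 1))) + d) + u(-38, 19) = ((-1046 + 262)/(-1524 + (-2 + 1)) - 623259/788759) + 19 = (-784/(-1524 - 1) - 623259/788759) + 19 = (-784/(-1525) - 623259/788759) + 19 = (-784*(-1/1525) - 623259/788759) + 19 = (784/1525 - 623259/788759) + 19 = -332082919/1202857475 + 19 = 22522209106/1202857475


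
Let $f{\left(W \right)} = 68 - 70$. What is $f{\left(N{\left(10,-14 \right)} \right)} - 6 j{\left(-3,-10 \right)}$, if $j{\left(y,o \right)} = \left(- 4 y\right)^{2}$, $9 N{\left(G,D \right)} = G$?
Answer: $-866$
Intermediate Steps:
$N{\left(G,D \right)} = \frac{G}{9}$
$j{\left(y,o \right)} = 16 y^{2}$
$f{\left(W \right)} = -2$ ($f{\left(W \right)} = 68 - 70 = -2$)
$f{\left(N{\left(10,-14 \right)} \right)} - 6 j{\left(-3,-10 \right)} = -2 - 6 \cdot 16 \left(-3\right)^{2} = -2 - 6 \cdot 16 \cdot 9 = -2 - 864 = -866$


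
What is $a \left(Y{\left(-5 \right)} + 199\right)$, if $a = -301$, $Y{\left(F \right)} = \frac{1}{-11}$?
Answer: $- \frac{658588}{11} \approx -59872.0$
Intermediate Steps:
$Y{\left(F \right)} = - \frac{1}{11}$
$a \left(Y{\left(-5 \right)} + 199\right) = - 301 \left(- \frac{1}{11} + 199\right) = \left(-301\right) \frac{2188}{11} = - \frac{658588}{11}$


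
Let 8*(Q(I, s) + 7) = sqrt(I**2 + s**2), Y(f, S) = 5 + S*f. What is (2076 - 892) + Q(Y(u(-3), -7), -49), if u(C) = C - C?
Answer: 1177 + sqrt(2426)/8 ≈ 1183.2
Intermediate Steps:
u(C) = 0
Q(I, s) = -7 + sqrt(I**2 + s**2)/8
(2076 - 892) + Q(Y(u(-3), -7), -49) = (2076 - 892) + (-7 + sqrt((5 - 7*0)**2 + (-49)**2)/8) = 1184 + (-7 + sqrt((5 + 0)**2 + 2401)/8) = 1184 + (-7 + sqrt(5**2 + 2401)/8) = 1184 + (-7 + sqrt(25 + 2401)/8) = 1184 + (-7 + sqrt(2426)/8) = 1177 + sqrt(2426)/8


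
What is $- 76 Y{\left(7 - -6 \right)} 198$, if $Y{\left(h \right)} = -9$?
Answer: $135432$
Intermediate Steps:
$- 76 Y{\left(7 - -6 \right)} 198 = \left(-76\right) \left(-9\right) 198 = 684 \cdot 198 = 135432$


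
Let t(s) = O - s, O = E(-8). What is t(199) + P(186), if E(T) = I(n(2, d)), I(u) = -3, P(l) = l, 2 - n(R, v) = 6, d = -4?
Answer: -16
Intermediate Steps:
n(R, v) = -4 (n(R, v) = 2 - 1*6 = 2 - 6 = -4)
E(T) = -3
O = -3
t(s) = -3 - s
t(199) + P(186) = (-3 - 1*199) + 186 = (-3 - 199) + 186 = -202 + 186 = -16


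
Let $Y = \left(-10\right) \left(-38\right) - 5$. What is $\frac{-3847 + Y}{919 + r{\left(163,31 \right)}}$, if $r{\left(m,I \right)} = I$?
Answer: $- \frac{1736}{475} \approx -3.6547$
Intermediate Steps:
$Y = 375$ ($Y = 380 - 5 = 375$)
$\frac{-3847 + Y}{919 + r{\left(163,31 \right)}} = \frac{-3847 + 375}{919 + 31} = - \frac{3472}{950} = \left(-3472\right) \frac{1}{950} = - \frac{1736}{475}$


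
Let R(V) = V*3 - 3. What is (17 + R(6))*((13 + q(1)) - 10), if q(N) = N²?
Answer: 128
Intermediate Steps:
R(V) = -3 + 3*V (R(V) = 3*V - 3 = -3 + 3*V)
(17 + R(6))*((13 + q(1)) - 10) = (17 + (-3 + 3*6))*((13 + 1²) - 10) = (17 + (-3 + 18))*((13 + 1) - 10) = (17 + 15)*(14 - 10) = 32*4 = 128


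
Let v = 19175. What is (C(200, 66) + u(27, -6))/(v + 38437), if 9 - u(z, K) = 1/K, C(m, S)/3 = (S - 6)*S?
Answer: 71335/345672 ≈ 0.20637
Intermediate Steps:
C(m, S) = 3*S*(-6 + S) (C(m, S) = 3*((S - 6)*S) = 3*((-6 + S)*S) = 3*(S*(-6 + S)) = 3*S*(-6 + S))
u(z, K) = 9 - 1/K
(C(200, 66) + u(27, -6))/(v + 38437) = (3*66*(-6 + 66) + (9 - 1/(-6)))/(19175 + 38437) = (3*66*60 + (9 - 1*(-1/6)))/57612 = (11880 + (9 + 1/6))*(1/57612) = (11880 + 55/6)*(1/57612) = (71335/6)*(1/57612) = 71335/345672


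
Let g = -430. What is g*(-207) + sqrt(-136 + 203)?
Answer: 89010 + sqrt(67) ≈ 89018.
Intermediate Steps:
g*(-207) + sqrt(-136 + 203) = -430*(-207) + sqrt(-136 + 203) = 89010 + sqrt(67)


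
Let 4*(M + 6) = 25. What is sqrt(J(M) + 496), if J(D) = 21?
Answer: sqrt(517) ≈ 22.738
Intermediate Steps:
M = 1/4 (M = -6 + (1/4)*25 = -6 + 25/4 = 1/4 ≈ 0.25000)
sqrt(J(M) + 496) = sqrt(21 + 496) = sqrt(517)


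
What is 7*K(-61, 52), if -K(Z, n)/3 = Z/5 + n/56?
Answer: 2367/10 ≈ 236.70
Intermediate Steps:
K(Z, n) = -3*Z/5 - 3*n/56 (K(Z, n) = -3*(Z/5 + n/56) = -3*Z/5 - 3*n/56)
7*K(-61, 52) = 7*(-⅗*(-61) - 3/56*52) = 7*(183/5 - 39/14) = 7*(2367/70) = 2367/10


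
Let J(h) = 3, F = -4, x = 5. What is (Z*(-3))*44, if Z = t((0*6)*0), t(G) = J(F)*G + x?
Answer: -660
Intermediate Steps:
t(G) = 5 + 3*G (t(G) = 3*G + 5 = 5 + 3*G)
Z = 5 (Z = 5 + 3*((0*6)*0) = 5 + 3*(0*0) = 5 + 3*0 = 5 + 0 = 5)
(Z*(-3))*44 = (5*(-3))*44 = -15*44 = -660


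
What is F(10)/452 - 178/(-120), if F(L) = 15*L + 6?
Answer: 12397/6780 ≈ 1.8285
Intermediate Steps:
F(L) = 6 + 15*L
F(10)/452 - 178/(-120) = (6 + 15*10)/452 - 178/(-120) = (6 + 150)*(1/452) - 178*(-1/120) = 156*(1/452) + 89/60 = 39/113 + 89/60 = 12397/6780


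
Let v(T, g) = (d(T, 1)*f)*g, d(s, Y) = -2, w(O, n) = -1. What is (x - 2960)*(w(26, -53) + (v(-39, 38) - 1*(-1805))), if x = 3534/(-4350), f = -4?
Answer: -4525009612/725 ≈ -6.2414e+6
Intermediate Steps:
v(T, g) = 8*g (v(T, g) = (-2*(-4))*g = 8*g)
x = -589/725 (x = 3534*(-1/4350) = -589/725 ≈ -0.81241)
(x - 2960)*(w(26, -53) + (v(-39, 38) - 1*(-1805))) = (-589/725 - 2960)*(-1 + (8*38 - 1*(-1805))) = -2146589*(-1 + (304 + 1805))/725 = -2146589*(-1 + 2109)/725 = -2146589/725*2108 = -4525009612/725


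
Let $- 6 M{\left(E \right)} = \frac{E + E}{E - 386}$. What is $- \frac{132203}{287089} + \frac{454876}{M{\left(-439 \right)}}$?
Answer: $- \frac{323210050548017}{126032071} \approx -2.5645 \cdot 10^{6}$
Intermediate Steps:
$M{\left(E \right)} = - \frac{E}{3 \left(-386 + E\right)}$ ($M{\left(E \right)} = - \frac{\left(E + E\right) \frac{1}{E - 386}}{6} = - \frac{2 E \frac{1}{-386 + E}}{6} = - \frac{E}{3 \left(-386 + E\right)}$)
$- \frac{132203}{287089} + \frac{454876}{M{\left(-439 \right)}} = - \frac{132203}{287089} + \frac{454876}{\left(-1\right) \left(-439\right) \frac{1}{-1158 + 3 \left(-439\right)}} = \left(-132203\right) \frac{1}{287089} + \frac{454876}{\left(-1\right) \left(-439\right) \frac{1}{-1158 - 1317}} = - \frac{132203}{287089} + \frac{454876}{\left(-1\right) \left(-439\right) \frac{1}{-2475}} = - \frac{132203}{287089} + \frac{454876}{\left(-1\right) \left(-439\right) \left(- \frac{1}{2475}\right)} = - \frac{132203}{287089} + \frac{454876}{- \frac{439}{2475}} = - \frac{132203}{287089} + 454876 \left(- \frac{2475}{439}\right) = - \frac{132203}{287089} - \frac{1125818100}{439} = - \frac{323210050548017}{126032071}$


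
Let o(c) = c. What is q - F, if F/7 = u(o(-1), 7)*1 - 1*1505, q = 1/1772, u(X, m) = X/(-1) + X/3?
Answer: 55979255/5316 ≈ 10530.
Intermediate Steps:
u(X, m) = -2*X/3 (u(X, m) = X*(-1) + X*(⅓) = -X + X/3 = -2*X/3)
q = 1/1772 ≈ 0.00056433
F = -31591/3 (F = 7*(-⅔*(-1)*1 - 1*1505) = 7*((⅔)*1 - 1505) = 7*(⅔ - 1505) = 7*(-4513/3) = -31591/3 ≈ -10530.)
q - F = 1/1772 - 1*(-31591/3) = 1/1772 + 31591/3 = 55979255/5316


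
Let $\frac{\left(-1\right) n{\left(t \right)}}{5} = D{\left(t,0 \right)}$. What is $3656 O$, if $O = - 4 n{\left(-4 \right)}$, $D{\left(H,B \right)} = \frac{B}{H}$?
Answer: $0$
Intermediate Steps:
$n{\left(t \right)} = 0$ ($n{\left(t \right)} = - 5 \frac{0}{t} = \left(-5\right) 0 = 0$)
$O = 0$ ($O = \left(-4\right) 0 = 0$)
$3656 O = 3656 \cdot 0 = 0$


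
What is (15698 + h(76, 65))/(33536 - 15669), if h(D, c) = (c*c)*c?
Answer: 290323/17867 ≈ 16.249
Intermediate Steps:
h(D, c) = c**3 (h(D, c) = c**2*c = c**3)
(15698 + h(76, 65))/(33536 - 15669) = (15698 + 65**3)/(33536 - 15669) = (15698 + 274625)/17867 = 290323*(1/17867) = 290323/17867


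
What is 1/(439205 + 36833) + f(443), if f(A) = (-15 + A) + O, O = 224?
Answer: 310376777/476038 ≈ 652.00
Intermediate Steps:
f(A) = 209 + A (f(A) = (-15 + A) + 224 = 209 + A)
1/(439205 + 36833) + f(443) = 1/(439205 + 36833) + (209 + 443) = 1/476038 + 652 = 310376777/476038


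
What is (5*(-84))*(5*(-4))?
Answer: 8400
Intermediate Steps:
(5*(-84))*(5*(-4)) = -420*(-20) = 8400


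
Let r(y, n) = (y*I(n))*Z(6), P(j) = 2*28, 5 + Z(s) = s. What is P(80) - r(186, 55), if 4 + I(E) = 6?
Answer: -316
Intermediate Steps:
I(E) = 2 (I(E) = -4 + 6 = 2)
Z(s) = -5 + s
P(j) = 56
r(y, n) = 2*y (r(y, n) = (y*2)*(-5 + 6) = (2*y)*1 = 2*y)
P(80) - r(186, 55) = 56 - 2*186 = 56 - 1*372 = 56 - 372 = -316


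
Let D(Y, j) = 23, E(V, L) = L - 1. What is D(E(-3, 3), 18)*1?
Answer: 23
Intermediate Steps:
E(V, L) = -1 + L
D(E(-3, 3), 18)*1 = 23*1 = 23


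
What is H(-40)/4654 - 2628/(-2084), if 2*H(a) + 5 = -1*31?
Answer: 1524150/1212367 ≈ 1.2572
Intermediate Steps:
H(a) = -18 (H(a) = -5/2 + (-1*31)/2 = -5/2 + (1/2)*(-31) = -5/2 - 31/2 = -18)
H(-40)/4654 - 2628/(-2084) = -18/4654 - 2628/(-2084) = -18*1/4654 - 2628*(-1/2084) = -9/2327 + 657/521 = 1524150/1212367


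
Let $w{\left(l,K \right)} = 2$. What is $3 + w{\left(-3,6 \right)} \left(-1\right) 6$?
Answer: $-9$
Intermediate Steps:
$3 + w{\left(-3,6 \right)} \left(-1\right) 6 = 3 + 2 \left(-1\right) 6 = 3 - 12 = -9$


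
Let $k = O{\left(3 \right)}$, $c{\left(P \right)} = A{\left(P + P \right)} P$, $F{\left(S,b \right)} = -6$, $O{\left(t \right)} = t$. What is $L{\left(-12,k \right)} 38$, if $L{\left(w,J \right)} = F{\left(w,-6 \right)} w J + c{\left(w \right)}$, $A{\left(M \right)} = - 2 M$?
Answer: $-13680$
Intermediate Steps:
$c{\left(P \right)} = - 4 P^{2}$ ($c{\left(P \right)} = - 2 \left(P + P\right) P = - 2 \cdot 2 P P = - 4 P P = - 4 P^{2}$)
$k = 3$
$L{\left(w,J \right)} = - 4 w^{2} - 6 J w$ ($L{\left(w,J \right)} = - 6 w J - 4 w^{2} = - 6 J w - 4 w^{2} = - 4 w^{2} - 6 J w$)
$L{\left(-12,k \right)} 38 = 2 \left(-12\right) \left(\left(-3\right) 3 - -24\right) 38 = 2 \left(-12\right) \left(-9 + 24\right) 38 = 2 \left(-12\right) 15 \cdot 38 = \left(-360\right) 38 = -13680$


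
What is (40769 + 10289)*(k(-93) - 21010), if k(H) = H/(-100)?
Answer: -53634054803/50 ≈ -1.0727e+9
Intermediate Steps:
k(H) = -H/100 (k(H) = H*(-1/100) = -H/100)
(40769 + 10289)*(k(-93) - 21010) = (40769 + 10289)*(-1/100*(-93) - 21010) = 51058*(93/100 - 21010) = 51058*(-2100907/100) = -53634054803/50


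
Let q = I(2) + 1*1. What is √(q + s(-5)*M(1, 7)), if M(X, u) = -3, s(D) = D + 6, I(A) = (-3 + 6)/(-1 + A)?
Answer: 1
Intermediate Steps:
I(A) = 3/(-1 + A)
s(D) = 6 + D
q = 4 (q = 3/(-1 + 2) + 1*1 = 3/1 + 1 = 3*1 + 1 = 3 + 1 = 4)
√(q + s(-5)*M(1, 7)) = √(4 + (6 - 5)*(-3)) = √(4 + 1*(-3)) = √(4 - 3) = √1 = 1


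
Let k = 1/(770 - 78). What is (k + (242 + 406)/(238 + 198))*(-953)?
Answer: -106938989/75428 ≈ -1417.8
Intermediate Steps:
k = 1/692 ≈ 0.0014451
(k + (242 + 406)/(238 + 198))*(-953) = (1/692 + (242 + 406)/(238 + 198))*(-953) = (1/692 + 648/436)*(-953) = (1/692 + 648*(1/436))*(-953) = (1/692 + 162/109)*(-953) = (112213/75428)*(-953) = -106938989/75428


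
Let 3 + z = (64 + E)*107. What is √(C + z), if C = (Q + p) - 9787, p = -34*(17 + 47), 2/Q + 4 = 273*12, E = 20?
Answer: I*√1992650863/818 ≈ 54.571*I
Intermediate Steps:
Q = 1/1636 (Q = 2/(-4 + 273*12) = 2/(-4 + 3276) = 2/3272 = 2*(1/3272) = 1/1636 ≈ 0.00061125)
p = -2176 (p = -34*64 = -2176)
z = 8985 (z = -3 + (64 + 20)*107 = -3 + 84*107 = -3 + 8988 = 8985)
C = -19571467/1636 (C = (1/1636 - 2176) - 9787 = -3559935/1636 - 9787 = -19571467/1636 ≈ -11963.)
√(C + z) = √(-19571467/1636 + 8985) = √(-4872007/1636) = I*√1992650863/818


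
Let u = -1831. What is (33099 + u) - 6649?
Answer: 24619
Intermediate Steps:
(33099 + u) - 6649 = (33099 - 1831) - 6649 = 31268 - 6649 = 24619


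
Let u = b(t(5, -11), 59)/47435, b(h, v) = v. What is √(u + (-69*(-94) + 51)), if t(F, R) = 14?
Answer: √14708770692490/47435 ≈ 80.852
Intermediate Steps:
u = 59/47435 ≈ 0.0012438
√(u + (-69*(-94) + 51)) = √(59/47435 + (-69*(-94) + 51)) = √(59/47435 + (6486 + 51)) = √(59/47435 + 6537) = √(310082654/47435) = √14708770692490/47435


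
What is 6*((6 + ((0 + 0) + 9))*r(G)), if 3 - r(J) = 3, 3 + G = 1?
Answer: 0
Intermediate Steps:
G = -2 (G = -3 + 1 = -2)
r(J) = 0 (r(J) = 3 - 1*3 = 3 - 3 = 0)
6*((6 + ((0 + 0) + 9))*r(G)) = 6*((6 + ((0 + 0) + 9))*0) = 6*((6 + (0 + 9))*0) = 6*((6 + 9)*0) = 6*(15*0) = 6*0 = 0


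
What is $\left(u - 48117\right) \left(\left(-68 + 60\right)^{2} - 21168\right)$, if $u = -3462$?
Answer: $1088523216$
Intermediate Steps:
$\left(u - 48117\right) \left(\left(-68 + 60\right)^{2} - 21168\right) = \left(-3462 - 48117\right) \left(\left(-68 + 60\right)^{2} - 21168\right) = - 51579 \left(\left(-8\right)^{2} - 21168\right) = - 51579 \left(64 - 21168\right) = \left(-51579\right) \left(-21104\right) = 1088523216$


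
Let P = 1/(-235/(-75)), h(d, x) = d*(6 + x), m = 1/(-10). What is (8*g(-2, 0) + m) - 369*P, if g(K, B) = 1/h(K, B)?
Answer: -167131/1410 ≈ -118.53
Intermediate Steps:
m = -⅒ ≈ -0.10000
P = 15/47 (P = 1/(-235*(-1/75)) = 1/(47/15) = 15/47 ≈ 0.31915)
g(K, B) = 1/(K*(6 + B))
(8*g(-2, 0) + m) - 369*P = (8*(1/((-2)*(6 + 0))) - ⅒) - 369*15/47 = (8*(-½/6) - ⅒) - 5535/47 = (8*(-½*⅙) - ⅒) - 5535/47 = (8*(-1/12) - ⅒) - 5535/47 = (-⅔ - ⅒) - 5535/47 = -23/30 - 5535/47 = -167131/1410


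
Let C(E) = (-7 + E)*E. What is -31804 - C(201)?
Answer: -70798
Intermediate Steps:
C(E) = E*(-7 + E)
-31804 - C(201) = -31804 - 201*(-7 + 201) = -31804 - 201*194 = -31804 - 1*38994 = -31804 - 38994 = -70798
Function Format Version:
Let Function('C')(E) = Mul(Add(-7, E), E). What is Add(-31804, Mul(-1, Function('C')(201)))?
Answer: -70798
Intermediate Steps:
Function('C')(E) = Mul(E, Add(-7, E))
Add(-31804, Mul(-1, Function('C')(201))) = Add(-31804, Mul(-1, Mul(201, Add(-7, 201)))) = Add(-31804, Mul(-1, Mul(201, 194))) = Add(-31804, Mul(-1, 38994)) = Add(-31804, -38994) = -70798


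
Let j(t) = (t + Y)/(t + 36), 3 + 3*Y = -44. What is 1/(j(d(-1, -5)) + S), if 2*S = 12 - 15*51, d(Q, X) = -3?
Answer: -198/74659 ≈ -0.0026521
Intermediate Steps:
Y = -47/3 (Y = -1 + (⅓)*(-44) = -1 - 44/3 = -47/3 ≈ -15.667)
S = -753/2 (S = (12 - 15*51)/2 = (12 - 765)/2 = (½)*(-753) = -753/2 ≈ -376.50)
j(t) = (-47/3 + t)/(36 + t) (j(t) = (t - 47/3)/(t + 36) = (-47/3 + t)/(36 + t))
1/(j(d(-1, -5)) + S) = 1/((-47/3 - 3)/(36 - 3) - 753/2) = 1/(-56/3/33 - 753/2) = 1/((1/33)*(-56/3) - 753/2) = 1/(-56/99 - 753/2) = 1/(-74659/198) = -198/74659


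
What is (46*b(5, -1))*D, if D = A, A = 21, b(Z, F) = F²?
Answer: 966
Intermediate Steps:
D = 21
(46*b(5, -1))*D = (46*(-1)²)*21 = (46*1)*21 = 46*21 = 966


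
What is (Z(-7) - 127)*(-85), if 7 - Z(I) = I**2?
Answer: 14365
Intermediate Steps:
Z(I) = 7 - I**2
(Z(-7) - 127)*(-85) = ((7 - 1*(-7)**2) - 127)*(-85) = ((7 - 1*49) - 127)*(-85) = ((7 - 49) - 127)*(-85) = (-42 - 127)*(-85) = -169*(-85) = 14365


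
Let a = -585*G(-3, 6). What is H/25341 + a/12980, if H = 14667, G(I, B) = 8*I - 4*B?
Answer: 15032549/5482103 ≈ 2.7421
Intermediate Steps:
G(I, B) = -4*B + 8*I
a = 28080 (a = -585*(-4*6 + 8*(-3)) = -585*(-24 - 24) = -585*(-48) = 28080)
H/25341 + a/12980 = 14667/25341 + 28080/12980 = 14667*(1/25341) + 28080*(1/12980) = 4889/8447 + 1404/649 = 15032549/5482103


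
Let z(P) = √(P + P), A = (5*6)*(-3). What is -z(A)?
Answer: -6*I*√5 ≈ -13.416*I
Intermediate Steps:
A = -90 (A = 30*(-3) = -90)
z(P) = √2*√P (z(P) = √(2*P) = √2*√P)
-z(A) = -√2*√(-90) = -√2*3*I*√10 = -6*I*√5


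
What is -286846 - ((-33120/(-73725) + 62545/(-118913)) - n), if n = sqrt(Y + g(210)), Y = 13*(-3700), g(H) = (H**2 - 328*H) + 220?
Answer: -167649221077399/584457395 + 2*I*sqrt(18165) ≈ -2.8685e+5 + 269.56*I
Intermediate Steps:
g(H) = 220 + H**2 - 328*H
Y = -48100
n = 2*I*sqrt(18165) (n = sqrt(-48100 + (220 + 210**2 - 328*210)) = sqrt(-48100 + (220 + 44100 - 68880)) = sqrt(-48100 - 24560) = sqrt(-72660) = 2*I*sqrt(18165) ≈ 269.56*I)
-286846 - ((-33120/(-73725) + 62545/(-118913)) - n) = -286846 - ((-33120/(-73725) + 62545/(-118913)) - 2*I*sqrt(18165)) = -286846 - ((-33120*(-1/73725) + 62545*(-1/118913)) - 2*I*sqrt(18165)) = -286846 - ((2208/4915 - 62545/118913) - 2*I*sqrt(18165)) = -286846 - (-44848771/584457395 - 2*I*sqrt(18165)) = -286846 + (44848771/584457395 + 2*I*sqrt(18165)) = -167649221077399/584457395 + 2*I*sqrt(18165)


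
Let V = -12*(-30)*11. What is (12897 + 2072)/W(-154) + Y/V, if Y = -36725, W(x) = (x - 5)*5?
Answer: -5898241/209880 ≈ -28.103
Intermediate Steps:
W(x) = -25 + 5*x (W(x) = (-5 + x)*5 = -25 + 5*x)
V = 3960 (V = 360*11 = 3960)
(12897 + 2072)/W(-154) + Y/V = (12897 + 2072)/(-25 + 5*(-154)) - 36725/3960 = 14969/(-25 - 770) - 36725*1/3960 = 14969/(-795) - 7345/792 = 14969*(-1/795) - 7345/792 = -14969/795 - 7345/792 = -5898241/209880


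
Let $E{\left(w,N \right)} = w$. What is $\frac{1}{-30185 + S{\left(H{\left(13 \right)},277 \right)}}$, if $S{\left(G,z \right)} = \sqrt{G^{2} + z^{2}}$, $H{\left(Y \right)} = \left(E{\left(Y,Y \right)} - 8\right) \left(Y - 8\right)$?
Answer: $- \frac{30185}{911056871} - \frac{\sqrt{77354}}{911056871} \approx -3.3437 \cdot 10^{-5}$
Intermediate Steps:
$H{\left(Y \right)} = \left(-8 + Y\right)^{2}$ ($H{\left(Y \right)} = \left(Y - 8\right) \left(Y - 8\right) = \left(-8 + Y\right) \left(-8 + Y\right) = \left(-8 + Y\right)^{2}$)
$\frac{1}{-30185 + S{\left(H{\left(13 \right)},277 \right)}} = \frac{1}{-30185 + \sqrt{\left(64 + 13^{2} - 208\right)^{2} + 277^{2}}} = \frac{1}{-30185 + \sqrt{\left(64 + 169 - 208\right)^{2} + 76729}} = \frac{1}{-30185 + \sqrt{25^{2} + 76729}} = \frac{1}{-30185 + \sqrt{625 + 76729}} = \frac{1}{-30185 + \sqrt{77354}}$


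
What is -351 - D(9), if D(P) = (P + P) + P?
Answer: -378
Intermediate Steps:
D(P) = 3*P (D(P) = 2*P + P = 3*P)
-351 - D(9) = -351 - 3*9 = -351 - 1*27 = -351 - 27 = -378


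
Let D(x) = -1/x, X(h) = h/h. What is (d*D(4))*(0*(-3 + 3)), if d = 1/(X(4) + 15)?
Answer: 0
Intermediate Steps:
X(h) = 1
d = 1/16 (d = 1/(1 + 15) = 1/16 ≈ 0.062500)
(d*D(4))*(0*(-3 + 3)) = ((-1/4)/16)*(0*(-3 + 3)) = ((-1*1/4)/16)*(0*0) = ((1/16)*(-1/4))*0 = -1/64*0 = 0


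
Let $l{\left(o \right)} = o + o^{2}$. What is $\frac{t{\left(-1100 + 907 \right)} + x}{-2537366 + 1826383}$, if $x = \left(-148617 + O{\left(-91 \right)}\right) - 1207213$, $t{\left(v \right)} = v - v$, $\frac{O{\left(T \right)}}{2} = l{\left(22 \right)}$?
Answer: $\frac{1354818}{710983} \approx 1.9056$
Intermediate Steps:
$O{\left(T \right)} = 1012$ ($O{\left(T \right)} = 2 \cdot 22 \left(1 + 22\right) = 2 \cdot 22 \cdot 23 = 2 \cdot 506 = 1012$)
$t{\left(v \right)} = 0$
$x = -1354818$ ($x = \left(-148617 + 1012\right) - 1207213 = -147605 - 1207213 = -1354818$)
$\frac{t{\left(-1100 + 907 \right)} + x}{-2537366 + 1826383} = \frac{0 - 1354818}{-2537366 + 1826383} = - \frac{1354818}{-710983} = \left(-1354818\right) \left(- \frac{1}{710983}\right) = \frac{1354818}{710983}$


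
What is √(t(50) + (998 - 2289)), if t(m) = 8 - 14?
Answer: I*√1297 ≈ 36.014*I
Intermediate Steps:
t(m) = -6
√(t(50) + (998 - 2289)) = √(-6 + (998 - 2289)) = √(-6 - 1291) = √(-1297) = I*√1297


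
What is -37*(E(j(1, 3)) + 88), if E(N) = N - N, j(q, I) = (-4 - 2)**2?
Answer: -3256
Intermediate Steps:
j(q, I) = 36 (j(q, I) = (-6)**2 = 36)
E(N) = 0
-37*(E(j(1, 3)) + 88) = -37*(0 + 88) = -37*88 = -3256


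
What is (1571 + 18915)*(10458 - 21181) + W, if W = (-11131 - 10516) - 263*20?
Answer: -219698285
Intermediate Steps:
W = -26907 (W = -21647 - 5260 = -26907)
(1571 + 18915)*(10458 - 21181) + W = (1571 + 18915)*(10458 - 21181) - 26907 = 20486*(-10723) - 26907 = -219671378 - 26907 = -219698285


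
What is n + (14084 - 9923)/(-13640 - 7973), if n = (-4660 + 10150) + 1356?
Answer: 147958437/21613 ≈ 6845.8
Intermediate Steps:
n = 6846 (n = 5490 + 1356 = 6846)
n + (14084 - 9923)/(-13640 - 7973) = 6846 + (14084 - 9923)/(-13640 - 7973) = 6846 + 4161/(-21613) = 6846 + 4161*(-1/21613) = 6846 - 4161/21613 = 147958437/21613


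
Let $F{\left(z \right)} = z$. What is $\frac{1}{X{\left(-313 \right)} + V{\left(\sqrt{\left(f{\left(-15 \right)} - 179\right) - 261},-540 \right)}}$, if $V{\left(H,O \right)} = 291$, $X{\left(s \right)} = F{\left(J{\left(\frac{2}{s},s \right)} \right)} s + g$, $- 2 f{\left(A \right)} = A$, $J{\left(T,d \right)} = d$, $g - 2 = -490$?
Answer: $\frac{1}{97772} \approx 1.0228 \cdot 10^{-5}$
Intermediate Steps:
$g = -488$ ($g = 2 - 490 = -488$)
$f{\left(A \right)} = - \frac{A}{2}$
$X{\left(s \right)} = -488 + s^{2}$ ($X{\left(s \right)} = s s - 488 = s^{2} - 488 = -488 + s^{2}$)
$\frac{1}{X{\left(-313 \right)} + V{\left(\sqrt{\left(f{\left(-15 \right)} - 179\right) - 261},-540 \right)}} = \frac{1}{\left(-488 + \left(-313\right)^{2}\right) + 291} = \frac{1}{\left(-488 + 97969\right) + 291} = \frac{1}{97481 + 291} = \frac{1}{97772}$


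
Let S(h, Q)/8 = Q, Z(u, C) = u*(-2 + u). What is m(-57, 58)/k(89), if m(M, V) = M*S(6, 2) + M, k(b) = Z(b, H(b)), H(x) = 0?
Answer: -323/2581 ≈ -0.12515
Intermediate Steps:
k(b) = b*(-2 + b)
S(h, Q) = 8*Q
m(M, V) = 17*M (m(M, V) = M*(8*2) + M = M*16 + M = 16*M + M = 17*M)
m(-57, 58)/k(89) = (17*(-57))/((89*(-2 + 89))) = -969/(89*87) = -969/7743 = -969*1/7743 = -323/2581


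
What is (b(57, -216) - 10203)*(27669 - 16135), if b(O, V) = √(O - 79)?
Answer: -117681402 + 11534*I*√22 ≈ -1.1768e+8 + 54099.0*I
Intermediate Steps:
b(O, V) = √(-79 + O)
(b(57, -216) - 10203)*(27669 - 16135) = (√(-79 + 57) - 10203)*(27669 - 16135) = (√(-22) - 10203)*11534 = (I*√22 - 10203)*11534 = (-10203 + I*√22)*11534 = -117681402 + 11534*I*√22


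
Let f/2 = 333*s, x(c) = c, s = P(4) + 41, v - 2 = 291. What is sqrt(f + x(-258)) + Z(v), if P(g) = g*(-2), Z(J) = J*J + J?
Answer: 86142 + 2*sqrt(5430) ≈ 86289.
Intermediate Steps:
v = 293 (v = 2 + 291 = 293)
Z(J) = J + J**2 (Z(J) = J**2 + J = J + J**2)
P(g) = -2*g
s = 33 (s = -2*4 + 41 = -8 + 41 = 33)
f = 21978 (f = 2*(333*33) = 2*10989 = 21978)
sqrt(f + x(-258)) + Z(v) = sqrt(21978 - 258) + 293*(1 + 293) = sqrt(21720) + 293*294 = 2*sqrt(5430) + 86142 = 86142 + 2*sqrt(5430)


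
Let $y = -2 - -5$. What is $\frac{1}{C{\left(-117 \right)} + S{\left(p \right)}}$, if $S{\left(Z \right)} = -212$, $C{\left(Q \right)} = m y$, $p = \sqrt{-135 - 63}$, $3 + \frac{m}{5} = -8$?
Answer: $- \frac{1}{377} \approx -0.0026525$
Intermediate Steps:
$y = 3$ ($y = -2 + 5 = 3$)
$m = -55$ ($m = -15 + 5 \left(-8\right) = -15 - 40 = -55$)
$p = 3 i \sqrt{22}$ ($p = \sqrt{-198} = 3 i \sqrt{22} \approx 14.071 i$)
$C{\left(Q \right)} = -165$ ($C{\left(Q \right)} = \left(-55\right) 3 = -165$)
$\frac{1}{C{\left(-117 \right)} + S{\left(p \right)}} = \frac{1}{-165 - 212} = \frac{1}{-377} = - \frac{1}{377}$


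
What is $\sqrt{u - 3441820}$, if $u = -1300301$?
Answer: $i \sqrt{4742121} \approx 2177.6 i$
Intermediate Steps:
$\sqrt{u - 3441820} = \sqrt{-1300301 - 3441820} = \sqrt{-4742121} = i \sqrt{4742121}$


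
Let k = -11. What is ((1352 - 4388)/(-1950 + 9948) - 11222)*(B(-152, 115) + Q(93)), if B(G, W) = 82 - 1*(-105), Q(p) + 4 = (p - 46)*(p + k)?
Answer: -60391226984/1333 ≈ -4.5305e+7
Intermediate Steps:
Q(p) = -4 + (-46 + p)*(-11 + p) (Q(p) = -4 + (p - 46)*(p - 11) = -4 + (-46 + p)*(-11 + p))
B(G, W) = 187 (B(G, W) = 82 + 105 = 187)
((1352 - 4388)/(-1950 + 9948) - 11222)*(B(-152, 115) + Q(93)) = ((1352 - 4388)/(-1950 + 9948) - 11222)*(187 + (502 + 93² - 57*93)) = (-3036/7998 - 11222)*(187 + (502 + 8649 - 5301)) = (-3036*1/7998 - 11222)*(187 + 3850) = (-506/1333 - 11222)*4037 = -14959432/1333*4037 = -60391226984/1333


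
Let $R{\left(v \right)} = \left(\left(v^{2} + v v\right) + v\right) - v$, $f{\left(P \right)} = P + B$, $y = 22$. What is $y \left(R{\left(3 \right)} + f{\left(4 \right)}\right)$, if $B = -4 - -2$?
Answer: $440$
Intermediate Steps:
$B = -2$ ($B = -4 + 2 = -2$)
$f{\left(P \right)} = -2 + P$ ($f{\left(P \right)} = P - 2 = -2 + P$)
$R{\left(v \right)} = 2 v^{2}$ ($R{\left(v \right)} = \left(\left(v^{2} + v^{2}\right) + v\right) - v = \left(2 v^{2} + v\right) - v = \left(v + 2 v^{2}\right) - v = 2 v^{2}$)
$y \left(R{\left(3 \right)} + f{\left(4 \right)}\right) = 22 \left(2 \cdot 3^{2} + \left(-2 + 4\right)\right) = 22 \left(2 \cdot 9 + 2\right) = 22 \left(18 + 2\right) = 22 \cdot 20 = 440$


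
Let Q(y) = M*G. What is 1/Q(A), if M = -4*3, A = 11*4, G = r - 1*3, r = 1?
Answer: 1/24 ≈ 0.041667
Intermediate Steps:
G = -2 (G = 1 - 1*3 = 1 - 3 = -2)
A = 44
M = -12
Q(y) = 24 (Q(y) = -12*(-2) = 24)
1/Q(A) = 1/24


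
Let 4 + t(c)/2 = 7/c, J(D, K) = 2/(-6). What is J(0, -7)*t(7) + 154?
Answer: 156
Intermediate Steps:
J(D, K) = -⅓ (J(D, K) = 2*(-⅙) = -⅓)
t(c) = -8 + 14/c (t(c) = -8 + 2*(7/c) = -8 + 14/c)
J(0, -7)*t(7) + 154 = -(-8 + 14/7)/3 + 154 = -(-8 + 14*(⅐))/3 + 154 = -(-8 + 2)/3 + 154 = -⅓*(-6) + 154 = 2 + 154 = 156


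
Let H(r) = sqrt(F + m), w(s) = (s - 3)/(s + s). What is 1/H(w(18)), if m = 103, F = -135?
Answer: -I*sqrt(2)/8 ≈ -0.17678*I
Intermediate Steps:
w(s) = (-3 + s)/(2*s) (w(s) = (-3 + s)/((2*s)) = (-3 + s)*(1/(2*s)) = (-3 + s)/(2*s))
H(r) = 4*I*sqrt(2) (H(r) = sqrt(-135 + 103) = sqrt(-32) = 4*I*sqrt(2))
1/H(w(18)) = 1/(4*I*sqrt(2)) = -I*sqrt(2)/8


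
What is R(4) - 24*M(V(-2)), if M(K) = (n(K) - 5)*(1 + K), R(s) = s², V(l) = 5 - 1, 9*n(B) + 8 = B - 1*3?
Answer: 2128/3 ≈ 709.33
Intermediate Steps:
n(B) = -11/9 + B/9 (n(B) = -8/9 + (B - 1*3)/9 = -8/9 + (B - 3)/9 = -8/9 + (-3 + B)/9 = -8/9 + (-⅓ + B/9) = -11/9 + B/9)
V(l) = 4
M(K) = (1 + K)*(-56/9 + K/9) (M(K) = ((-11/9 + K/9) - 5)*(1 + K) = (-56/9 + K/9)*(1 + K) = (1 + K)*(-56/9 + K/9))
R(4) - 24*M(V(-2)) = 4² - 24*(-56/9 - 55/9*4 + (⅑)*4²) = 16 - 24*(-56/9 - 220/9 + (⅑)*16) = 16 - 24*(-56/9 - 220/9 + 16/9) = 16 - 24*(-260/9) = 16 + 2080/3 = 2128/3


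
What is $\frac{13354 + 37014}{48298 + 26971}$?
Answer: $\frac{50368}{75269} \approx 0.66917$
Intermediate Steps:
$\frac{13354 + 37014}{48298 + 26971} = \frac{50368}{75269}$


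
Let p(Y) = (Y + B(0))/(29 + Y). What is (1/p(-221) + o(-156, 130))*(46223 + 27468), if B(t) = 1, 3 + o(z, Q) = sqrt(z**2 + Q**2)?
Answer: -8621847/55 + 1915966*sqrt(61) ≈ 1.4807e+7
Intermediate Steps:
o(z, Q) = -3 + sqrt(Q**2 + z**2) (o(z, Q) = -3 + sqrt(z**2 + Q**2) = -3 + sqrt(Q**2 + z**2))
p(Y) = (1 + Y)/(29 + Y) (p(Y) = (Y + 1)/(29 + Y) = (1 + Y)/(29 + Y))
(1/p(-221) + o(-156, 130))*(46223 + 27468) = (1/((1 - 221)/(29 - 221)) + (-3 + sqrt(130**2 + (-156)**2)))*(46223 + 27468) = (1/(-220/(-192)) + (-3 + sqrt(16900 + 24336)))*73691 = (1/(-1/192*(-220)) + (-3 + sqrt(41236)))*73691 = (1/(55/48) + (-3 + 26*sqrt(61)))*73691 = (48/55 + (-3 + 26*sqrt(61)))*73691 = (-117/55 + 26*sqrt(61))*73691 = -8621847/55 + 1915966*sqrt(61)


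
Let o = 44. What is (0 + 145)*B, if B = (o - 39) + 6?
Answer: 1595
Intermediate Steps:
B = 11 (B = (44 - 39) + 6 = 5 + 6 = 11)
(0 + 145)*B = (0 + 145)*11 = 145*11 = 1595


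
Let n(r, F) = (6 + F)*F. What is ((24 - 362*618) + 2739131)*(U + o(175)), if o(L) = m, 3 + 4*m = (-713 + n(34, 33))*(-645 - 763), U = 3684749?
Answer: 35042080136639/4 ≈ 8.7605e+12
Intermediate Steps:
n(r, F) = F*(6 + F)
m = -808195/4 (m = -¾ + ((-713 + 33*(6 + 33))*(-645 - 763))/4 = -¾ + ((-713 + 33*39)*(-1408))/4 = -¾ + ((-713 + 1287)*(-1408))/4 = -¾ + (574*(-1408))/4 = -¾ + (¼)*(-808192) = -¾ - 202048 = -808195/4 ≈ -2.0205e+5)
o(L) = -808195/4
((24 - 362*618) + 2739131)*(U + o(175)) = ((24 - 362*618) + 2739131)*(3684749 - 808195/4) = ((24 - 223716) + 2739131)*(13930801/4) = (-223692 + 2739131)*(13930801/4) = 2515439*(13930801/4) = 35042080136639/4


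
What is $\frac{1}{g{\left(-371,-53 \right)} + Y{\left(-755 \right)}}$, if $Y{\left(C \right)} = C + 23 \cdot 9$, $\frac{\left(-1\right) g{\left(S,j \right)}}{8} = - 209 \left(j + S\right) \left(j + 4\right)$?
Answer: $\frac{1}{34736924} \approx 2.8788 \cdot 10^{-8}$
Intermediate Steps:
$g{\left(S,j \right)} = 1672 \left(4 + j\right) \left(S + j\right)$ ($g{\left(S,j \right)} = - 8 \left(- 209 \left(j + S\right) \left(j + 4\right)\right) = - 8 \left(- 209 \left(S + j\right) \left(4 + j\right)\right) = - 8 \left(- 209 \left(4 + j\right) \left(S + j\right)\right) = 1672 \left(4 + j\right) \left(S + j\right)$)
$Y{\left(C \right)} = 207 + C$ ($Y{\left(C \right)} = C + 207 = 207 + C$)
$\frac{1}{g{\left(-371,-53 \right)} + Y{\left(-755 \right)}} = \frac{1}{\left(1672 \left(-53\right)^{2} + 6688 \left(-371\right) + 6688 \left(-53\right) + 1672 \left(-371\right) \left(-53\right)\right) + \left(207 - 755\right)} = \frac{1}{\left(1672 \cdot 2809 - 2481248 - 354464 + 32876536\right) - 548} = \frac{1}{\left(4696648 - 2481248 - 354464 + 32876536\right) - 548} = \frac{1}{34737472 - 548} = \frac{1}{34736924}$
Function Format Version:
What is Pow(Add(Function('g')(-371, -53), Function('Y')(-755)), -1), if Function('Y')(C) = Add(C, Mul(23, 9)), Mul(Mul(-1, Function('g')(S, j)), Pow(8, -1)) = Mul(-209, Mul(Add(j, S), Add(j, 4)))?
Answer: Rational(1, 34736924) ≈ 2.8788e-8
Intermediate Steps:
Function('g')(S, j) = Mul(1672, Add(4, j), Add(S, j)) (Function('g')(S, j) = Mul(-8, Mul(-209, Mul(Add(j, S), Add(j, 4)))) = Mul(-8, Mul(-209, Mul(Add(S, j), Add(4, j)))) = Mul(-8, Mul(-209, Mul(Add(4, j), Add(S, j)))) = Mul(-8, Mul(-209, Add(4, j), Add(S, j))) = Mul(1672, Add(4, j), Add(S, j)))
Function('Y')(C) = Add(207, C) (Function('Y')(C) = Add(C, 207) = Add(207, C))
Pow(Add(Function('g')(-371, -53), Function('Y')(-755)), -1) = Pow(Add(Add(Mul(1672, Pow(-53, 2)), Mul(6688, -371), Mul(6688, -53), Mul(1672, -371, -53)), Add(207, -755)), -1) = Pow(Add(Add(Mul(1672, 2809), -2481248, -354464, 32876536), -548), -1) = Pow(Add(Add(4696648, -2481248, -354464, 32876536), -548), -1) = Pow(Add(34737472, -548), -1) = Pow(34736924, -1) = Rational(1, 34736924)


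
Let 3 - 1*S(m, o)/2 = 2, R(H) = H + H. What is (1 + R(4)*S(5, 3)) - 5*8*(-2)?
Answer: 97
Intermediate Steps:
R(H) = 2*H
S(m, o) = 2 (S(m, o) = 6 - 2*2 = 6 - 4 = 2)
(1 + R(4)*S(5, 3)) - 5*8*(-2) = (1 + (2*4)*2) - 5*8*(-2) = (1 + 8*2) - 40*(-2) = (1 + 16) - 1*(-80) = 17 + 80 = 97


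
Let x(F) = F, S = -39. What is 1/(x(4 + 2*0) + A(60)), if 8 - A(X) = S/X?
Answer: 20/253 ≈ 0.079051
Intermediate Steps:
A(X) = 8 + 39/X (A(X) = 8 - (-39)/X = 8 + 39/X)
1/(x(4 + 2*0) + A(60)) = 1/((4 + 2*0) + (8 + 39/60)) = 1/((4 + 0) + (8 + 39*(1/60))) = 1/(4 + (8 + 13/20)) = 1/(4 + 173/20) = 1/(253/20) = 20/253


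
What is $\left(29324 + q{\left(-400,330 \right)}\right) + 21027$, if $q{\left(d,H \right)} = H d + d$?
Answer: $-82049$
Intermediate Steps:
$q{\left(d,H \right)} = d + H d$
$\left(29324 + q{\left(-400,330 \right)}\right) + 21027 = \left(29324 - 400 \left(1 + 330\right)\right) + 21027 = \left(29324 - 132400\right) + 21027 = -103076 + 21027 = -82049$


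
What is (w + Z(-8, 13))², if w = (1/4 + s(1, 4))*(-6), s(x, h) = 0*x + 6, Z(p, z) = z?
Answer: 2401/4 ≈ 600.25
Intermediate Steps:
s(x, h) = 6 (s(x, h) = 0 + 6 = 6)
w = -75/2 (w = (1/4 + 6)*(-6) = (¼ + 6)*(-6) = (25/4)*(-6) = -75/2 ≈ -37.500)
(w + Z(-8, 13))² = (-75/2 + 13)² = (-49/2)² = 2401/4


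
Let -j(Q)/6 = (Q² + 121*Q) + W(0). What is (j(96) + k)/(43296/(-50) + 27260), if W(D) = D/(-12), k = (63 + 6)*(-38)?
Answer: -1595175/329926 ≈ -4.8349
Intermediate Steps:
k = -2622 (k = 69*(-38) = -2622)
W(D) = -D/12 (W(D) = D*(-1/12) = -D/12)
j(Q) = -726*Q - 6*Q² (j(Q) = -6*((Q² + 121*Q) - 1/12*0) = -6*((Q² + 121*Q) + 0) = -6*(Q² + 121*Q) = -726*Q - 6*Q²)
(j(96) + k)/(43296/(-50) + 27260) = (6*96*(-121 - 1*96) - 2622)/(43296/(-50) + 27260) = (6*96*(-121 - 96) - 2622)/(43296*(-1/50) + 27260) = (6*96*(-217) - 2622)/(-21648/25 + 27260) = (-124992 - 2622)/(659852/25) = -127614*25/659852 = -1595175/329926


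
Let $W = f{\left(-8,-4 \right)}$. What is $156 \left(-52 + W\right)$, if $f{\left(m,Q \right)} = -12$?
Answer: $-9984$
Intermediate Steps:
$W = -12$
$156 \left(-52 + W\right) = 156 \left(-52 - 12\right) = 156 \left(-64\right) = -9984$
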